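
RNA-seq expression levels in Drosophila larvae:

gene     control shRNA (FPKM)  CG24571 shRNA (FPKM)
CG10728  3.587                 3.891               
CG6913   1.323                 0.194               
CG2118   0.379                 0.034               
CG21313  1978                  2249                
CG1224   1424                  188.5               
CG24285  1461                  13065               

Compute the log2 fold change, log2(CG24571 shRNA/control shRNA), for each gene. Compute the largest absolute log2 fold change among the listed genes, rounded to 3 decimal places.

3.479

log2(3.891/3.587) = 0.117  (CG10728)
log2(0.194/1.323) = -2.770  (CG6913)
log2(0.034/0.379) = -3.479  (CG2118)
log2(2249/1978) = 0.185  (CG21313)
log2(188.5/1424) = -2.917  (CG1224)
log2(13065/1461) = 3.161  (CG24285)
The largest magnitude belongs to CG2118.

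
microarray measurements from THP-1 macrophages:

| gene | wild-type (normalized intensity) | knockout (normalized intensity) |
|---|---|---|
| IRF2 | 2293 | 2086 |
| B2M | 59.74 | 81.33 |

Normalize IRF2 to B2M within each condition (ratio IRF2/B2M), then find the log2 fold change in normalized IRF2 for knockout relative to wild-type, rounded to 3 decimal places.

IRF2/B2M (wild-type) = 2293 / 59.74 = 38.383
IRF2/B2M (knockout) = 2086 / 81.33 = 25.649
Fold change = 25.649 / 38.383 = 0.6682
log2(0.6682) = -0.5816

-0.582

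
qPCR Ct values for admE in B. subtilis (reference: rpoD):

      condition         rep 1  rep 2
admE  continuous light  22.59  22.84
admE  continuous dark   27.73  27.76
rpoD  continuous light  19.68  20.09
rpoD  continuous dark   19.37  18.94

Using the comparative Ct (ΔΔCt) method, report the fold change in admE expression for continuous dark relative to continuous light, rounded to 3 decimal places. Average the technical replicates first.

0.018

Mean Ct: admE continuous light 22.715; admE continuous dark 27.745; rpoD continuous light 19.885; rpoD continuous dark 19.155
ΔCt(continuous light) = 22.715 − 19.885 = 2.830
ΔCt(continuous dark) = 27.745 − 19.155 = 8.590
ΔΔCt = 8.590 − 2.830 = 5.760
Fold change = 2^(−5.760) = 0.0185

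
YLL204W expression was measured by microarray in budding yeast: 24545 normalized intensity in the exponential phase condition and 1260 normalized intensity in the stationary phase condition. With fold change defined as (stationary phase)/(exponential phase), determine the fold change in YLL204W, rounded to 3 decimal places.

0.051

Fold change = 1260 / 24545 = 0.0513
YLL204W is downregulated.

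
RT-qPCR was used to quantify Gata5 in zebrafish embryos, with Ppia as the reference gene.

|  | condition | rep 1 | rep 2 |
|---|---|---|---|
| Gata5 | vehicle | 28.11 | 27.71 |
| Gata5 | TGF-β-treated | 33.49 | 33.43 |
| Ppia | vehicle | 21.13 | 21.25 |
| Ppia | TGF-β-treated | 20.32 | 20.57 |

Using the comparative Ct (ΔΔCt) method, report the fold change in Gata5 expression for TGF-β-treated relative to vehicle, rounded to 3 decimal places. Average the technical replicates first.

Mean Ct: Gata5 vehicle 27.910; Gata5 TGF-β-treated 33.460; Ppia vehicle 21.190; Ppia TGF-β-treated 20.445
ΔCt(vehicle) = 27.910 − 21.190 = 6.720
ΔCt(TGF-β-treated) = 33.460 − 20.445 = 13.015
ΔΔCt = 13.015 − 6.720 = 6.295
Fold change = 2^(−6.295) = 0.0127

0.013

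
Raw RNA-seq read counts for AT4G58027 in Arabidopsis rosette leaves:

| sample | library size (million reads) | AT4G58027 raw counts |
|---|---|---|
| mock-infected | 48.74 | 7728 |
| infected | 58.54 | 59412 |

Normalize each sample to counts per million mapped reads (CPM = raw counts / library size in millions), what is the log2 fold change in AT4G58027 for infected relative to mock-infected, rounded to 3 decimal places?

CPM(mock-infected) = 7728 / 48.74 = 158.5556
CPM(infected) = 59412 / 58.54 = 1014.8958
Fold change = 1014.8958 / 158.5556 = 6.40088
log2(6.40088) = 2.6783

2.678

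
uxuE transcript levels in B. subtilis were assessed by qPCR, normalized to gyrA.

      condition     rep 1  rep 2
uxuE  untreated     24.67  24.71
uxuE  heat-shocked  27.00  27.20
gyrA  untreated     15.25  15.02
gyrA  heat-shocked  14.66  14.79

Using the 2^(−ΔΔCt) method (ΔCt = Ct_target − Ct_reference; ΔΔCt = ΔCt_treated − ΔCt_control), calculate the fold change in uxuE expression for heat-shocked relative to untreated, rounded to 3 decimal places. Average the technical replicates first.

Mean Ct: uxuE untreated 24.690; uxuE heat-shocked 27.100; gyrA untreated 15.135; gyrA heat-shocked 14.725
ΔCt(untreated) = 24.690 − 15.135 = 9.555
ΔCt(heat-shocked) = 27.100 − 14.725 = 12.375
ΔΔCt = 12.375 − 9.555 = 2.820
Fold change = 2^(−2.820) = 0.1416

0.142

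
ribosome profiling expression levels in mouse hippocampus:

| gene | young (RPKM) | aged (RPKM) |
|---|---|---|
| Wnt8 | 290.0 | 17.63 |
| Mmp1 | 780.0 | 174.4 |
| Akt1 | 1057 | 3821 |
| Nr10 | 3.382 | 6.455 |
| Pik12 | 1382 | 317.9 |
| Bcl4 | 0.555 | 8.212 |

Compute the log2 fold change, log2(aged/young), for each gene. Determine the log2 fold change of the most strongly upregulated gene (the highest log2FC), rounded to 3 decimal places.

log2(17.63/290.0) = -4.040  (Wnt8)
log2(174.4/780.0) = -2.161  (Mmp1)
log2(3821/1057) = 1.854  (Akt1)
log2(6.455/3.382) = 0.933  (Nr10)
log2(317.9/1382) = -2.120  (Pik12)
log2(8.212/0.555) = 3.887  (Bcl4)
Bcl4 is most strongly upregulated.

3.887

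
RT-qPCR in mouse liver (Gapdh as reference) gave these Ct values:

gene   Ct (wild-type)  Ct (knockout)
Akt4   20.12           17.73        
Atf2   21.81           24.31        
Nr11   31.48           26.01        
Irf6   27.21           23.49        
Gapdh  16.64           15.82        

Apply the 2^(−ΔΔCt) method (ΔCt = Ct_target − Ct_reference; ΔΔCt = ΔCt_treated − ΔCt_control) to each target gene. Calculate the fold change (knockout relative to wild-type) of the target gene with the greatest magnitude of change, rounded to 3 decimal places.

Akt4: ΔΔCt = (17.73−15.82) − (20.12−16.64) = 1.91 − 3.48 = -1.57; fold change = 2^1.57 = 2.969
Atf2: ΔΔCt = (24.31−15.82) − (21.81−16.64) = 8.49 − 5.17 = 3.32; fold change = 2^-3.32 = 0.100
Nr11: ΔΔCt = (26.01−15.82) − (31.48−16.64) = 10.19 − 14.84 = -4.65; fold change = 2^4.65 = 25.107
Irf6: ΔΔCt = (23.49−15.82) − (27.21−16.64) = 7.67 − 10.57 = -2.90; fold change = 2^2.90 = 7.464
Nr11 has the largest |ΔΔCt| = 4.65.

25.107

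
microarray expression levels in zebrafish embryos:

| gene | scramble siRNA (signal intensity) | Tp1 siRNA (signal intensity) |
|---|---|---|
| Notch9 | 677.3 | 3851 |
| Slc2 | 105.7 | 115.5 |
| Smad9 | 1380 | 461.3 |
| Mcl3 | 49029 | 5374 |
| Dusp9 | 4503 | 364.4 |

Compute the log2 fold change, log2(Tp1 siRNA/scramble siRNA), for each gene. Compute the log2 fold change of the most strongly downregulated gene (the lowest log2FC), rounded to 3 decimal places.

log2(3851/677.3) = 2.507  (Notch9)
log2(115.5/105.7) = 0.128  (Slc2)
log2(461.3/1380) = -1.581  (Smad9)
log2(5374/49029) = -3.190  (Mcl3)
log2(364.4/4503) = -3.627  (Dusp9)
Dusp9 is most strongly downregulated.

-3.627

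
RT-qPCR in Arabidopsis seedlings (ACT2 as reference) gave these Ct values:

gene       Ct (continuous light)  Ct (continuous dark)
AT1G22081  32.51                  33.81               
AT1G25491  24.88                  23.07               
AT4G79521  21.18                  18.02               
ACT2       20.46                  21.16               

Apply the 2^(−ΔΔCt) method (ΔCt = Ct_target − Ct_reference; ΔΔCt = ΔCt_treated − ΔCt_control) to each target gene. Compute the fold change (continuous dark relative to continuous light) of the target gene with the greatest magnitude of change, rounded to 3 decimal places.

14.520

AT1G22081: ΔΔCt = (33.81−21.16) − (32.51−20.46) = 12.65 − 12.05 = 0.60; fold change = 2^-0.60 = 0.660
AT1G25491: ΔΔCt = (23.07−21.16) − (24.88−20.46) = 1.91 − 4.42 = -2.51; fold change = 2^2.51 = 5.696
AT4G79521: ΔΔCt = (18.02−21.16) − (21.18−20.46) = -3.14 − 0.72 = -3.86; fold change = 2^3.86 = 14.520
AT4G79521 has the largest |ΔΔCt| = 3.86.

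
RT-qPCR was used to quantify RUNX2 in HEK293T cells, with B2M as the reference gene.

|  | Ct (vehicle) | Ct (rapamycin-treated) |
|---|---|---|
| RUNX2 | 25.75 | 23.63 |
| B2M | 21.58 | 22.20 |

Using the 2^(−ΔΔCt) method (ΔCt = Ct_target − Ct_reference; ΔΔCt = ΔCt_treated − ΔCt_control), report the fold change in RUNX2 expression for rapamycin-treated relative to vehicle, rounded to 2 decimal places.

6.68

ΔCt(vehicle) = 25.750 − 21.580 = 4.170
ΔCt(rapamycin-treated) = 23.630 − 22.200 = 1.430
ΔΔCt = 1.430 − 4.170 = -2.740
Fold change = 2^(−(-2.740)) = 2^2.740 = 6.681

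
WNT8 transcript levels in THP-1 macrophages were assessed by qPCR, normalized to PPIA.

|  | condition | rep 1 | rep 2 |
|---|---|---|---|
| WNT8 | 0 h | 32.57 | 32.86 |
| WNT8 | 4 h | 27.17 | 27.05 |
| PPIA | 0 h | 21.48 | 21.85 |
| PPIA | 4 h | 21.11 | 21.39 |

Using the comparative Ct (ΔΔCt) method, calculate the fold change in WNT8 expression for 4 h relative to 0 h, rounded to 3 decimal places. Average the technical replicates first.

Mean Ct: WNT8 0 h 32.715; WNT8 4 h 27.110; PPIA 0 h 21.665; PPIA 4 h 21.250
ΔCt(0 h) = 32.715 − 21.665 = 11.050
ΔCt(4 h) = 27.110 − 21.250 = 5.860
ΔΔCt = 5.860 − 11.050 = -5.190
Fold change = 2^(−(-5.190)) = 2^5.190 = 36.5044

36.504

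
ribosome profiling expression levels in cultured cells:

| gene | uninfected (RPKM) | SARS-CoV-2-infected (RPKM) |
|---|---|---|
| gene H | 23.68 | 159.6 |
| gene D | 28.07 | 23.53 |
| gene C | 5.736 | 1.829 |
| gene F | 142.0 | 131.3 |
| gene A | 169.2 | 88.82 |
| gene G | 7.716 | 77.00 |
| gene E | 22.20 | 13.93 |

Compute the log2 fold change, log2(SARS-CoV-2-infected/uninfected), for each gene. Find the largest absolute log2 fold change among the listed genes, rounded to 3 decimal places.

3.319

log2(159.6/23.68) = 2.753  (gene H)
log2(23.53/28.07) = -0.255  (gene D)
log2(1.829/5.736) = -1.649  (gene C)
log2(131.3/142.0) = -0.113  (gene F)
log2(88.82/169.2) = -0.930  (gene A)
log2(77.00/7.716) = 3.319  (gene G)
log2(13.93/22.20) = -0.672  (gene E)
The largest magnitude belongs to gene G.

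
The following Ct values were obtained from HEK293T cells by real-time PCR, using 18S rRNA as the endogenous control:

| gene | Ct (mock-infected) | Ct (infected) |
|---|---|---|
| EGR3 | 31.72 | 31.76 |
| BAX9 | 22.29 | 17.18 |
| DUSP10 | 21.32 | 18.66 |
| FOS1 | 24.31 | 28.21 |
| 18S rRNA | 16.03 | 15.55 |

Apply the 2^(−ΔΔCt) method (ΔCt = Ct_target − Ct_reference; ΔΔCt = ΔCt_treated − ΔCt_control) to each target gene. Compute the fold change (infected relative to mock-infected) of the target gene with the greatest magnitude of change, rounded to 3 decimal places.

24.761

EGR3: ΔΔCt = (31.76−15.55) − (31.72−16.03) = 16.21 − 15.69 = 0.52; fold change = 2^-0.52 = 0.697
BAX9: ΔΔCt = (17.18−15.55) − (22.29−16.03) = 1.63 − 6.26 = -4.63; fold change = 2^4.63 = 24.761
DUSP10: ΔΔCt = (18.66−15.55) − (21.32−16.03) = 3.11 − 5.29 = -2.18; fold change = 2^2.18 = 4.532
FOS1: ΔΔCt = (28.21−15.55) − (24.31−16.03) = 12.66 − 8.28 = 4.38; fold change = 2^-4.38 = 0.048
BAX9 has the largest |ΔΔCt| = 4.63.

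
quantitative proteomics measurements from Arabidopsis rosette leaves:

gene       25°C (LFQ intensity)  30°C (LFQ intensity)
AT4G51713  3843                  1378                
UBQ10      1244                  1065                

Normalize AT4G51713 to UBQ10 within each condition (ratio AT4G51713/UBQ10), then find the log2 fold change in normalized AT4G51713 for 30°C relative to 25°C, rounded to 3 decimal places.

AT4G51713/UBQ10 (25°C) = 3843 / 1244 = 3.0892
AT4G51713/UBQ10 (30°C) = 1378 / 1065 = 1.2939
Fold change = 1.2939 / 3.0892 = 0.4188
log2(0.4188) = -1.2555

-1.256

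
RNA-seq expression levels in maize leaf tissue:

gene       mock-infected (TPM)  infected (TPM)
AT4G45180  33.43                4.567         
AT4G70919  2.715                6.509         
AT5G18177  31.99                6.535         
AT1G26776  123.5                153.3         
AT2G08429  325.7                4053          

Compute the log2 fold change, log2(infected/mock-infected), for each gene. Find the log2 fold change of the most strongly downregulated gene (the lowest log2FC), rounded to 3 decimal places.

-2.872

log2(4.567/33.43) = -2.872  (AT4G45180)
log2(6.509/2.715) = 1.261  (AT4G70919)
log2(6.535/31.99) = -2.291  (AT5G18177)
log2(153.3/123.5) = 0.312  (AT1G26776)
log2(4053/325.7) = 3.637  (AT2G08429)
AT4G45180 is most strongly downregulated.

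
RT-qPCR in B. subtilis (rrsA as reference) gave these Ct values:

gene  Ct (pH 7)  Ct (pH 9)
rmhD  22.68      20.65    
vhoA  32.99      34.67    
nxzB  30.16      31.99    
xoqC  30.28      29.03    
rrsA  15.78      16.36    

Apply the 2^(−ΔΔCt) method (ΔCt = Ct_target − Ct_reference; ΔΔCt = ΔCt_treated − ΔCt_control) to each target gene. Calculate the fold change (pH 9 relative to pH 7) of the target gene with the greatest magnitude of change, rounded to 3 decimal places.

rmhD: ΔΔCt = (20.65−16.36) − (22.68−15.78) = 4.29 − 6.90 = -2.61; fold change = 2^2.61 = 6.105
vhoA: ΔΔCt = (34.67−16.36) − (32.99−15.78) = 18.31 − 17.21 = 1.10; fold change = 2^-1.10 = 0.467
nxzB: ΔΔCt = (31.99−16.36) − (30.16−15.78) = 15.63 − 14.38 = 1.25; fold change = 2^-1.25 = 0.420
xoqC: ΔΔCt = (29.03−16.36) − (30.28−15.78) = 12.67 − 14.50 = -1.83; fold change = 2^1.83 = 3.555
rmhD has the largest |ΔΔCt| = 2.61.

6.105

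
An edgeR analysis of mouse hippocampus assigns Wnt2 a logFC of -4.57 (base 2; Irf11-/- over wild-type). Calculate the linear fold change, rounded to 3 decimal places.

Fold change = 2^(-4.57) = 0.0421
That is, Wnt2 drops to 4.2% of the wild-type level.

0.042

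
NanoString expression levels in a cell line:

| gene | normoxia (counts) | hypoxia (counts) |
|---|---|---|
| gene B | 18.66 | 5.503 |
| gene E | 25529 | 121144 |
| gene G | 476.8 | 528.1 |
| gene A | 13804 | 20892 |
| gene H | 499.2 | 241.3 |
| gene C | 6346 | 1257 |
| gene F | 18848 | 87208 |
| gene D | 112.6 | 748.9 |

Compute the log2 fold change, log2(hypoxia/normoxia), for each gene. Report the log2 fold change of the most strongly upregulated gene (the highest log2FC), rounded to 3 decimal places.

log2(5.503/18.66) = -1.762  (gene B)
log2(121144/25529) = 2.247  (gene E)
log2(528.1/476.8) = 0.147  (gene G)
log2(20892/13804) = 0.598  (gene A)
log2(241.3/499.2) = -1.049  (gene H)
log2(1257/6346) = -2.336  (gene C)
log2(87208/18848) = 2.210  (gene F)
log2(748.9/112.6) = 2.734  (gene D)
gene D is most strongly upregulated.

2.734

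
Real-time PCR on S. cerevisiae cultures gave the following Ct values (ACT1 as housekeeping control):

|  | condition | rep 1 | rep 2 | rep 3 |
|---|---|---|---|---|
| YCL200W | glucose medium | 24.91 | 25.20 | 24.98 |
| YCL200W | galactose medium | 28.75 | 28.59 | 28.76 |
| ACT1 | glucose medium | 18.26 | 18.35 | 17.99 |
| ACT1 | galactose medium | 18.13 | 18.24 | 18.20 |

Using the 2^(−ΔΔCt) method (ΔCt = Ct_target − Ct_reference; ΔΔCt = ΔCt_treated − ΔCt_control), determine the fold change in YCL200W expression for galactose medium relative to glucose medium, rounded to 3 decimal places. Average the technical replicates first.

0.078

Mean Ct: YCL200W glucose medium 25.030; YCL200W galactose medium 28.700; ACT1 glucose medium 18.200; ACT1 galactose medium 18.190
ΔCt(glucose medium) = 25.030 − 18.200 = 6.830
ΔCt(galactose medium) = 28.700 − 18.190 = 10.510
ΔΔCt = 10.510 − 6.830 = 3.680
Fold change = 2^(−3.680) = 0.0780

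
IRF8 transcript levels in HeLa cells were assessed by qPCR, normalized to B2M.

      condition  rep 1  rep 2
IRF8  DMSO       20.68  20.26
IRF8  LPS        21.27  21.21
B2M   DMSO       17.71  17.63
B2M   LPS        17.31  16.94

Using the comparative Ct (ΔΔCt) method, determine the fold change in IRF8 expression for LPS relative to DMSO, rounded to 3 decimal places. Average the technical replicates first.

Mean Ct: IRF8 DMSO 20.470; IRF8 LPS 21.240; B2M DMSO 17.670; B2M LPS 17.125
ΔCt(DMSO) = 20.470 − 17.670 = 2.800
ΔCt(LPS) = 21.240 − 17.125 = 4.115
ΔΔCt = 4.115 − 2.800 = 1.315
Fold change = 2^(−1.315) = 0.4019

0.402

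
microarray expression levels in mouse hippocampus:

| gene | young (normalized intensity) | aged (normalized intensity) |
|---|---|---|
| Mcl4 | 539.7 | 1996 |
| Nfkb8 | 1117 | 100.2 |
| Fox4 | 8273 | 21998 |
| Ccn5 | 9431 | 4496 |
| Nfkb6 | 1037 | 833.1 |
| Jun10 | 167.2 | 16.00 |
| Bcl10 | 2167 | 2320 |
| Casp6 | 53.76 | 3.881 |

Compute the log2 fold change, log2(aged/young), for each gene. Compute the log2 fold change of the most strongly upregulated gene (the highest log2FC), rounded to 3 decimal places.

1.887

log2(1996/539.7) = 1.887  (Mcl4)
log2(100.2/1117) = -3.479  (Nfkb8)
log2(21998/8273) = 1.411  (Fox4)
log2(4496/9431) = -1.069  (Ccn5)
log2(833.1/1037) = -0.316  (Nfkb6)
log2(16.00/167.2) = -3.385  (Jun10)
log2(2320/2167) = 0.098  (Bcl10)
log2(3.881/53.76) = -3.792  (Casp6)
Mcl4 is most strongly upregulated.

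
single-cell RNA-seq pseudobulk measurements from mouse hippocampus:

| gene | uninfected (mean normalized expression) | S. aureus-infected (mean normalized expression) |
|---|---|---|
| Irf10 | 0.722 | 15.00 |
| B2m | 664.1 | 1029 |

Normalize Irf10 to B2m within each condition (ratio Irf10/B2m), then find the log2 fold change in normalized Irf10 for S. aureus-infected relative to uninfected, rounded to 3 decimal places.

Irf10/B2m (uninfected) = 0.722 / 664.1 = 0.0010872
Irf10/B2m (S. aureus-infected) = 15.00 / 1029 = 0.014577
Fold change = 0.014577 / 0.0010872 = 13.4083
log2(13.4083) = 3.7450

3.745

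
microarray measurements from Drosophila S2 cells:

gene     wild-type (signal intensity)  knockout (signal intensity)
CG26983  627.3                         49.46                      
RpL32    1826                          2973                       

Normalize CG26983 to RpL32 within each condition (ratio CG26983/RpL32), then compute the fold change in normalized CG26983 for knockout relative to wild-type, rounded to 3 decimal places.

0.048

CG26983/RpL32 (wild-type) = 627.3 / 1826 = 0.34354
CG26983/RpL32 (knockout) = 49.46 / 2973 = 0.016636
Fold change = 0.016636 / 0.34354 = 0.0484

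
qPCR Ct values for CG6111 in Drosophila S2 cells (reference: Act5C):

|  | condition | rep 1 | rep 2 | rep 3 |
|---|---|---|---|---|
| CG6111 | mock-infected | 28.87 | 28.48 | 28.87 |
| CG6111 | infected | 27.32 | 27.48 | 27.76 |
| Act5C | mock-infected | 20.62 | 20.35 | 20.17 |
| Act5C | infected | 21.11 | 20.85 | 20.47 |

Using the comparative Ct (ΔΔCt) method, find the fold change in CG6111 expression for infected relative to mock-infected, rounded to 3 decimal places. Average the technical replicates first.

3.138

Mean Ct: CG6111 mock-infected 28.740; CG6111 infected 27.520; Act5C mock-infected 20.380; Act5C infected 20.810
ΔCt(mock-infected) = 28.740 − 20.380 = 8.360
ΔCt(infected) = 27.520 − 20.810 = 6.710
ΔΔCt = 6.710 − 8.360 = -1.650
Fold change = 2^(−(-1.650)) = 2^1.650 = 3.1383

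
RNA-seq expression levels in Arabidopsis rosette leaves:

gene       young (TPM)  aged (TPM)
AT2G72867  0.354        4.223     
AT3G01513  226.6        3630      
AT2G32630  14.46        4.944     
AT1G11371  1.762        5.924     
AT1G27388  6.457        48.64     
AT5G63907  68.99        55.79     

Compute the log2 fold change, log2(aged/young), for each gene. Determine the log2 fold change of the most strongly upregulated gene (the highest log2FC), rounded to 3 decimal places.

4.002

log2(4.223/0.354) = 3.576  (AT2G72867)
log2(3630/226.6) = 4.002  (AT3G01513)
log2(4.944/14.46) = -1.548  (AT2G32630)
log2(5.924/1.762) = 1.749  (AT1G11371)
log2(48.64/6.457) = 2.913  (AT1G27388)
log2(55.79/68.99) = -0.306  (AT5G63907)
AT3G01513 is most strongly upregulated.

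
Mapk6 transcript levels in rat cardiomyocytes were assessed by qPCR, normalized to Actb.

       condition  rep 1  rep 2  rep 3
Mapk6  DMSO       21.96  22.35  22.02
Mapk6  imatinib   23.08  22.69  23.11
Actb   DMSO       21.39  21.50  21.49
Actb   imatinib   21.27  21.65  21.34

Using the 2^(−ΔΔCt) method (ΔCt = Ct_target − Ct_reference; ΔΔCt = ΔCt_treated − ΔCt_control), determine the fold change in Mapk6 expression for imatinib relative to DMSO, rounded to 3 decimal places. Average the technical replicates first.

0.540

Mean Ct: Mapk6 DMSO 22.110; Mapk6 imatinib 22.960; Actb DMSO 21.460; Actb imatinib 21.420
ΔCt(DMSO) = 22.110 − 21.460 = 0.650
ΔCt(imatinib) = 22.960 − 21.420 = 1.540
ΔΔCt = 1.540 − 0.650 = 0.890
Fold change = 2^(−0.890) = 0.5396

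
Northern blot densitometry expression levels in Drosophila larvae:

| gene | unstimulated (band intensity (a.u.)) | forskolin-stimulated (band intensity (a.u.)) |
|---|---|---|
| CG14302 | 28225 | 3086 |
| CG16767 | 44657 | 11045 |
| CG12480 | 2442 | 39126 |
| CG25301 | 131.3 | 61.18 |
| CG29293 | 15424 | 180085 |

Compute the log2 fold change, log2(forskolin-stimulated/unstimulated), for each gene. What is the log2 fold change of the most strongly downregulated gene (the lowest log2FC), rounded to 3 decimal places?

-3.193

log2(3086/28225) = -3.193  (CG14302)
log2(11045/44657) = -2.015  (CG16767)
log2(39126/2442) = 4.002  (CG12480)
log2(61.18/131.3) = -1.102  (CG25301)
log2(180085/15424) = 3.545  (CG29293)
CG14302 is most strongly downregulated.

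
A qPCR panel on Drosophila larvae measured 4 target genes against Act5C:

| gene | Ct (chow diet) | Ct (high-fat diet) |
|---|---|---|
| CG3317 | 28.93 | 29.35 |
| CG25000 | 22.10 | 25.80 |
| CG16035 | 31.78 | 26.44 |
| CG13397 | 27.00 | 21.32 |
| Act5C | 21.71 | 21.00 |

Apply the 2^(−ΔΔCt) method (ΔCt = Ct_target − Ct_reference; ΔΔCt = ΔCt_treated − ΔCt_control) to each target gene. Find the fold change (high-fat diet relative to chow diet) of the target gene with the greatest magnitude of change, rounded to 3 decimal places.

CG3317: ΔΔCt = (29.35−21.00) − (28.93−21.71) = 8.35 − 7.22 = 1.13; fold change = 2^-1.13 = 0.457
CG25000: ΔΔCt = (25.80−21.00) − (22.10−21.71) = 4.80 − 0.39 = 4.41; fold change = 2^-4.41 = 0.047
CG16035: ΔΔCt = (26.44−21.00) − (31.78−21.71) = 5.44 − 10.07 = -4.63; fold change = 2^4.63 = 24.761
CG13397: ΔΔCt = (21.32−21.00) − (27.00−21.71) = 0.32 − 5.29 = -4.97; fold change = 2^4.97 = 31.341
CG13397 has the largest |ΔΔCt| = 4.97.

31.341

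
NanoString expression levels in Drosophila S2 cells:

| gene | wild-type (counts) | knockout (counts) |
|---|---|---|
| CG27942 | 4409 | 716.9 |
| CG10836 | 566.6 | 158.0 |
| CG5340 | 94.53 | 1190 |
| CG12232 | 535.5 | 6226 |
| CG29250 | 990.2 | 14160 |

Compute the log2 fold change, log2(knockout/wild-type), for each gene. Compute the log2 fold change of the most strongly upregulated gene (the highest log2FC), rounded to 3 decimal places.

3.838

log2(716.9/4409) = -2.621  (CG27942)
log2(158.0/566.6) = -1.842  (CG10836)
log2(1190/94.53) = 3.654  (CG5340)
log2(6226/535.5) = 3.539  (CG12232)
log2(14160/990.2) = 3.838  (CG29250)
CG29250 is most strongly upregulated.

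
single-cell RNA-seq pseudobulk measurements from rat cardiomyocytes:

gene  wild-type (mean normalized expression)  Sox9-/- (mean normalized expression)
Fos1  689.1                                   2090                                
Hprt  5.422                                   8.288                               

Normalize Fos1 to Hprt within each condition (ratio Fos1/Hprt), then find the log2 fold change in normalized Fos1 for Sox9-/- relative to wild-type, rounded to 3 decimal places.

Fos1/Hprt (wild-type) = 689.1 / 5.422 = 127.09
Fos1/Hprt (Sox9-/-) = 2090 / 8.288 = 252.17
Fold change = 252.17 / 127.09 = 1.9841
log2(1.9841) = 0.9885

0.989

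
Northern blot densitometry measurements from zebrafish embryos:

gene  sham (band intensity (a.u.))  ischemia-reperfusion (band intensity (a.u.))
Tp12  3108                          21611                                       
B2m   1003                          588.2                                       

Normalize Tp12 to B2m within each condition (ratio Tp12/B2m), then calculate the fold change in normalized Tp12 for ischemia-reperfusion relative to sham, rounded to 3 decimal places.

Tp12/B2m (sham) = 3108 / 1003 = 3.0987
Tp12/B2m (ischemia-reperfusion) = 21611 / 588.2 = 36.741
Fold change = 36.741 / 3.0987 = 11.8569

11.857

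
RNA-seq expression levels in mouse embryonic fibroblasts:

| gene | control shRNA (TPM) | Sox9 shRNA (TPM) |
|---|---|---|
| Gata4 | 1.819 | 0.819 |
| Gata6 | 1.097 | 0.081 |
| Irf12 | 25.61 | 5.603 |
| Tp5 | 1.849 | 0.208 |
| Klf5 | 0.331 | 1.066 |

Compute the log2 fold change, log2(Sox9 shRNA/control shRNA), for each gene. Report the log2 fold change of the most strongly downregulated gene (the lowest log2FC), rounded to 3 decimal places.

log2(0.819/1.819) = -1.151  (Gata4)
log2(0.081/1.097) = -3.759  (Gata6)
log2(5.603/25.61) = -2.192  (Irf12)
log2(0.208/1.849) = -3.152  (Tp5)
log2(1.066/0.331) = 1.687  (Klf5)
Gata6 is most strongly downregulated.

-3.759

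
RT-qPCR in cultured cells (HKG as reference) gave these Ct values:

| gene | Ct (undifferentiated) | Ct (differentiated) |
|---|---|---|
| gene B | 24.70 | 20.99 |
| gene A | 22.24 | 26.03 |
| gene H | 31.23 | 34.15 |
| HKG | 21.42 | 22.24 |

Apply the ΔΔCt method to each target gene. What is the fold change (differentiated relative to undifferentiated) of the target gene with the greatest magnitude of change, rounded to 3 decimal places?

gene B: ΔΔCt = (20.99−22.24) − (24.70−21.42) = -1.25 − 3.28 = -4.53; fold change = 2^4.53 = 23.103
gene A: ΔΔCt = (26.03−22.24) − (22.24−21.42) = 3.79 − 0.82 = 2.97; fold change = 2^-2.97 = 0.128
gene H: ΔΔCt = (34.15−22.24) − (31.23−21.42) = 11.91 − 9.81 = 2.10; fold change = 2^-2.10 = 0.233
gene B has the largest |ΔΔCt| = 4.53.

23.103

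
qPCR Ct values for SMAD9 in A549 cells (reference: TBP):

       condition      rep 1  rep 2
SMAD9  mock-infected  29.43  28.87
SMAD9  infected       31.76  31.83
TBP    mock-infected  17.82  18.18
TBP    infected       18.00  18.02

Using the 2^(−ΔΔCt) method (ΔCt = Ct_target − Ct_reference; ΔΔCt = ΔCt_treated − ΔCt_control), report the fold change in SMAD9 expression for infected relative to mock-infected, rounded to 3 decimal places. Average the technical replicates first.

0.161

Mean Ct: SMAD9 mock-infected 29.150; SMAD9 infected 31.795; TBP mock-infected 18.000; TBP infected 18.010
ΔCt(mock-infected) = 29.150 − 18.000 = 11.150
ΔCt(infected) = 31.795 − 18.010 = 13.785
ΔΔCt = 13.785 − 11.150 = 2.635
Fold change = 2^(−2.635) = 0.1610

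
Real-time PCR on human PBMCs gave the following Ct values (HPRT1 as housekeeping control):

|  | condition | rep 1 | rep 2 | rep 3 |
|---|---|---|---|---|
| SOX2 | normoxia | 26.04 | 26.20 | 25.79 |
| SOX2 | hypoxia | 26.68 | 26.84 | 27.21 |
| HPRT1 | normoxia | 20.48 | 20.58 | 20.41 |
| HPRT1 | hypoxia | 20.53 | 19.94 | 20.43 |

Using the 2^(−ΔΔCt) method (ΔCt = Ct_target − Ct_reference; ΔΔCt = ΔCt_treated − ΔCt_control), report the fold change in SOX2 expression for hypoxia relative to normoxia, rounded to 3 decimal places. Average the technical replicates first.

Mean Ct: SOX2 normoxia 26.010; SOX2 hypoxia 26.910; HPRT1 normoxia 20.490; HPRT1 hypoxia 20.300
ΔCt(normoxia) = 26.010 − 20.490 = 5.520
ΔCt(hypoxia) = 26.910 − 20.300 = 6.610
ΔΔCt = 6.610 − 5.520 = 1.090
Fold change = 2^(−1.090) = 0.4698

0.470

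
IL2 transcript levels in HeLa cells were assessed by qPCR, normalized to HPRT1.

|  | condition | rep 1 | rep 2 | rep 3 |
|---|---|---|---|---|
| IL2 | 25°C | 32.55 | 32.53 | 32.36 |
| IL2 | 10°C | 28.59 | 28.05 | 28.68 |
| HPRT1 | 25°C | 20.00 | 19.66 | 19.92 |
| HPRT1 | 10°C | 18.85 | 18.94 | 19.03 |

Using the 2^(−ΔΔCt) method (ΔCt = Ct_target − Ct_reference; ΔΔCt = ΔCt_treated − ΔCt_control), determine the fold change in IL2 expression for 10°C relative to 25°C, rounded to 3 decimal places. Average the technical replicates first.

8.694

Mean Ct: IL2 25°C 32.480; IL2 10°C 28.440; HPRT1 25°C 19.860; HPRT1 10°C 18.940
ΔCt(25°C) = 32.480 − 19.860 = 12.620
ΔCt(10°C) = 28.440 − 18.940 = 9.500
ΔΔCt = 9.500 − 12.620 = -3.120
Fold change = 2^(−(-3.120)) = 2^3.120 = 8.6939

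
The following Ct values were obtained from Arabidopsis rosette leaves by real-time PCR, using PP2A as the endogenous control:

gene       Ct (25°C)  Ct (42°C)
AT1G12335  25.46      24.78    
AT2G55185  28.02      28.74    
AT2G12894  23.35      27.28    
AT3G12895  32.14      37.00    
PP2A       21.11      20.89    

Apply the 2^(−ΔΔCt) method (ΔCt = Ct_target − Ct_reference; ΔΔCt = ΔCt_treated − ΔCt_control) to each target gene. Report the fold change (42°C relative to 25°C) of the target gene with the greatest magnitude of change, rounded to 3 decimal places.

AT1G12335: ΔΔCt = (24.78−20.89) − (25.46−21.11) = 3.89 − 4.35 = -0.46; fold change = 2^0.46 = 1.376
AT2G55185: ΔΔCt = (28.74−20.89) − (28.02−21.11) = 7.85 − 6.91 = 0.94; fold change = 2^-0.94 = 0.521
AT2G12894: ΔΔCt = (27.28−20.89) − (23.35−21.11) = 6.39 − 2.24 = 4.15; fold change = 2^-4.15 = 0.056
AT3G12895: ΔΔCt = (37.00−20.89) − (32.14−21.11) = 16.11 − 11.03 = 5.08; fold change = 2^-5.08 = 0.030
AT3G12895 has the largest |ΔΔCt| = 5.08.

0.030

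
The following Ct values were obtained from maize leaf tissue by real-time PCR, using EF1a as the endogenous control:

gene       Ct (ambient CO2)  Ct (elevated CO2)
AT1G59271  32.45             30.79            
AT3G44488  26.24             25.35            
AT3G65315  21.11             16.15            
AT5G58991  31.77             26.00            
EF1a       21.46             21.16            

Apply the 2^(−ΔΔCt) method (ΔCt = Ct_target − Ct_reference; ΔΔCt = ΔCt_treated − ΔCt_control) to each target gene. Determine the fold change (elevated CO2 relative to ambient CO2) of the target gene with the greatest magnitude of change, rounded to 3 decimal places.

44.324

AT1G59271: ΔΔCt = (30.79−21.16) − (32.45−21.46) = 9.63 − 10.99 = -1.36; fold change = 2^1.36 = 2.567
AT3G44488: ΔΔCt = (25.35−21.16) − (26.24−21.46) = 4.19 − 4.78 = -0.59; fold change = 2^0.59 = 1.505
AT3G65315: ΔΔCt = (16.15−21.16) − (21.11−21.46) = -5.01 − (-0.35) = -4.66; fold change = 2^4.66 = 25.281
AT5G58991: ΔΔCt = (26.00−21.16) − (31.77−21.46) = 4.84 − 10.31 = -5.47; fold change = 2^5.47 = 44.324
AT5G58991 has the largest |ΔΔCt| = 5.47.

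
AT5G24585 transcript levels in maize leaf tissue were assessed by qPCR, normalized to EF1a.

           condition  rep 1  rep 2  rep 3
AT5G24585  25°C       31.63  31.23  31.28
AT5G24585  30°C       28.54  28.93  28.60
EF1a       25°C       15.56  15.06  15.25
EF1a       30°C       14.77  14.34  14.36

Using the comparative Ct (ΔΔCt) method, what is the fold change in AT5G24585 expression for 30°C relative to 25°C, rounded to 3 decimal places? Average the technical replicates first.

Mean Ct: AT5G24585 25°C 31.380; AT5G24585 30°C 28.690; EF1a 25°C 15.290; EF1a 30°C 14.490
ΔCt(25°C) = 31.380 − 15.290 = 16.090
ΔCt(30°C) = 28.690 − 14.490 = 14.200
ΔΔCt = 14.200 − 16.090 = -1.890
Fold change = 2^(−(-1.890)) = 2^1.890 = 3.7064

3.706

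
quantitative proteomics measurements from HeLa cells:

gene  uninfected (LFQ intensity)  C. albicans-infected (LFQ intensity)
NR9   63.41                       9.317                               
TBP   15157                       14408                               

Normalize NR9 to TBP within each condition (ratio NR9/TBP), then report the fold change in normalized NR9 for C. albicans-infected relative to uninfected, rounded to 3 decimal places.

0.155

NR9/TBP (uninfected) = 63.41 / 15157 = 0.0041835
NR9/TBP (C. albicans-infected) = 9.317 / 14408 = 0.00064665
Fold change = 0.00064665 / 0.0041835 = 0.1546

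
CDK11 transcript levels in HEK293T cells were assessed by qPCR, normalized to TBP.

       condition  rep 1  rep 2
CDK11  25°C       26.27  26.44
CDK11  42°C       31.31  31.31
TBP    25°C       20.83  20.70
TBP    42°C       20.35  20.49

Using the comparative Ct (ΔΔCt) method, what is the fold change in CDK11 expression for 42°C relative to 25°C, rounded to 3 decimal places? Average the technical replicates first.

Mean Ct: CDK11 25°C 26.355; CDK11 42°C 31.310; TBP 25°C 20.765; TBP 42°C 20.420
ΔCt(25°C) = 26.355 − 20.765 = 5.590
ΔCt(42°C) = 31.310 − 20.420 = 10.890
ΔΔCt = 10.890 − 5.590 = 5.300
Fold change = 2^(−5.300) = 0.0254

0.025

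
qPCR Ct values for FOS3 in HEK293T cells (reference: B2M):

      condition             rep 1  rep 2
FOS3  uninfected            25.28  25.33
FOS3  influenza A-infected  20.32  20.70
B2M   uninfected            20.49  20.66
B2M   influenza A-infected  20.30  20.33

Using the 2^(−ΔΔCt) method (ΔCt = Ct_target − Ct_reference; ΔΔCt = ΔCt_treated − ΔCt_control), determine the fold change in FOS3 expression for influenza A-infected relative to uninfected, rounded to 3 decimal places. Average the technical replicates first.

Mean Ct: FOS3 uninfected 25.305; FOS3 influenza A-infected 20.510; B2M uninfected 20.575; B2M influenza A-infected 20.315
ΔCt(uninfected) = 25.305 − 20.575 = 4.730
ΔCt(influenza A-infected) = 20.510 − 20.315 = 0.195
ΔΔCt = 0.195 − 4.730 = -4.535
Fold change = 2^(−(-4.535)) = 2^4.535 = 23.1831

23.183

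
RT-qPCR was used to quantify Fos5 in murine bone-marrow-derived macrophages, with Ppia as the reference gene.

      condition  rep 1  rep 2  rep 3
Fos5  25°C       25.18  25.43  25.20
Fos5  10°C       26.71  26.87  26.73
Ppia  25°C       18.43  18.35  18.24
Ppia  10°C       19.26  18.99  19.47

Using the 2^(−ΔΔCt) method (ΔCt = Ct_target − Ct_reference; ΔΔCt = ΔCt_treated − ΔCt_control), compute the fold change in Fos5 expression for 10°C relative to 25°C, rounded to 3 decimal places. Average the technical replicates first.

0.660

Mean Ct: Fos5 25°C 25.270; Fos5 10°C 26.770; Ppia 25°C 18.340; Ppia 10°C 19.240
ΔCt(25°C) = 25.270 − 18.340 = 6.930
ΔCt(10°C) = 26.770 − 19.240 = 7.530
ΔΔCt = 7.530 − 6.930 = 0.600
Fold change = 2^(−0.600) = 0.6598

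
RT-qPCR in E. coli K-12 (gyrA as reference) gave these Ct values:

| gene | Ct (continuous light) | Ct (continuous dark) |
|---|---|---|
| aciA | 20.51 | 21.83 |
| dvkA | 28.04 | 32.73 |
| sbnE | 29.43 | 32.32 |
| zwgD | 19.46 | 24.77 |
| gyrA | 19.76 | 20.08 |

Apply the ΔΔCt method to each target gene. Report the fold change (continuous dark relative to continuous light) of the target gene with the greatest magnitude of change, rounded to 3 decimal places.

aciA: ΔΔCt = (21.83−20.08) − (20.51−19.76) = 1.75 − 0.75 = 1.00; fold change = 2^-1.00 = 0.500
dvkA: ΔΔCt = (32.73−20.08) − (28.04−19.76) = 12.65 − 8.28 = 4.37; fold change = 2^-4.37 = 0.048
sbnE: ΔΔCt = (32.32−20.08) − (29.43−19.76) = 12.24 − 9.67 = 2.57; fold change = 2^-2.57 = 0.168
zwgD: ΔΔCt = (24.77−20.08) − (19.46−19.76) = 4.69 − (-0.30) = 4.99; fold change = 2^-4.99 = 0.031
zwgD has the largest |ΔΔCt| = 4.99.

0.031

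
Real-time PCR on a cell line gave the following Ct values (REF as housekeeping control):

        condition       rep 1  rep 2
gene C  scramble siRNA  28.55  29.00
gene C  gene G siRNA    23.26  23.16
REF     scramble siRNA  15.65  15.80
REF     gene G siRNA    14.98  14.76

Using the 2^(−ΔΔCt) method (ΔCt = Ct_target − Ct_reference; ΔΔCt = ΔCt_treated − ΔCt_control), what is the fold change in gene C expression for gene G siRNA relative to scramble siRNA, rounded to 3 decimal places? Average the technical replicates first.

Mean Ct: gene C scramble siRNA 28.775; gene C gene G siRNA 23.210; REF scramble siRNA 15.725; REF gene G siRNA 14.870
ΔCt(scramble siRNA) = 28.775 − 15.725 = 13.050
ΔCt(gene G siRNA) = 23.210 − 14.870 = 8.340
ΔΔCt = 8.340 − 13.050 = -4.710
Fold change = 2^(−(-4.710)) = 2^4.710 = 26.1729

26.173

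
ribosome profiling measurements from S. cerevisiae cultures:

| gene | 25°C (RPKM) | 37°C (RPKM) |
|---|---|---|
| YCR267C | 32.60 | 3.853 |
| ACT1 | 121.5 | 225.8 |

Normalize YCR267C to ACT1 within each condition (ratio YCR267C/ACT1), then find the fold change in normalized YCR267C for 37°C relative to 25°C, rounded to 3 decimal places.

0.064

YCR267C/ACT1 (25°C) = 32.60 / 121.5 = 0.26831
YCR267C/ACT1 (37°C) = 3.853 / 225.8 = 0.017064
Fold change = 0.017064 / 0.26831 = 0.0636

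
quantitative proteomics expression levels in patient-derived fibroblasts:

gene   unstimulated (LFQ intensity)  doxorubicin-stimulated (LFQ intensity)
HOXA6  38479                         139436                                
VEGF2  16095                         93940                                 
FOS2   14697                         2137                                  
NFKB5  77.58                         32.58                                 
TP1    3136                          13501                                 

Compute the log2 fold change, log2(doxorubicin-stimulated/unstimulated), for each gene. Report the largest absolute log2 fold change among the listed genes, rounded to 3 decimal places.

log2(139436/38479) = 1.857  (HOXA6)
log2(93940/16095) = 2.545  (VEGF2)
log2(2137/14697) = -2.782  (FOS2)
log2(32.58/77.58) = -1.252  (NFKB5)
log2(13501/3136) = 2.106  (TP1)
The largest magnitude belongs to FOS2.

2.782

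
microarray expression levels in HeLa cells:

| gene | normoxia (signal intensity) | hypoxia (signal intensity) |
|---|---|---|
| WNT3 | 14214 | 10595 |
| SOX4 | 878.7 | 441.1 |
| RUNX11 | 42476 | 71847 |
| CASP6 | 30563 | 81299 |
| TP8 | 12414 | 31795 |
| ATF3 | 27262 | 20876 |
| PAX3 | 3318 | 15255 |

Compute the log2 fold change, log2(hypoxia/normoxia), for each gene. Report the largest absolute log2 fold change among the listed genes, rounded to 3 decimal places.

log2(10595/14214) = -0.424  (WNT3)
log2(441.1/878.7) = -0.994  (SOX4)
log2(71847/42476) = 0.758  (RUNX11)
log2(81299/30563) = 1.411  (CASP6)
log2(31795/12414) = 1.357  (TP8)
log2(20876/27262) = -0.385  (ATF3)
log2(15255/3318) = 2.201  (PAX3)
The largest magnitude belongs to PAX3.

2.201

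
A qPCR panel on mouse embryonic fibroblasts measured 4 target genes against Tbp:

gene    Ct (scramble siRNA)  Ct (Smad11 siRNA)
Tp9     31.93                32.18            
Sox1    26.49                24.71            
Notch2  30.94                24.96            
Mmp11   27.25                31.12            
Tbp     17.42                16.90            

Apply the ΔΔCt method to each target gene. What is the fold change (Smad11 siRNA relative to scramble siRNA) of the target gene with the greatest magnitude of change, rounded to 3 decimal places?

Tp9: ΔΔCt = (32.18−16.90) − (31.93−17.42) = 15.28 − 14.51 = 0.77; fold change = 2^-0.77 = 0.586
Sox1: ΔΔCt = (24.71−16.90) − (26.49−17.42) = 7.81 − 9.07 = -1.26; fold change = 2^1.26 = 2.395
Notch2: ΔΔCt = (24.96−16.90) − (30.94−17.42) = 8.06 − 13.52 = -5.46; fold change = 2^5.46 = 44.017
Mmp11: ΔΔCt = (31.12−16.90) − (27.25−17.42) = 14.22 − 9.83 = 4.39; fold change = 2^-4.39 = 0.048
Notch2 has the largest |ΔΔCt| = 5.46.

44.017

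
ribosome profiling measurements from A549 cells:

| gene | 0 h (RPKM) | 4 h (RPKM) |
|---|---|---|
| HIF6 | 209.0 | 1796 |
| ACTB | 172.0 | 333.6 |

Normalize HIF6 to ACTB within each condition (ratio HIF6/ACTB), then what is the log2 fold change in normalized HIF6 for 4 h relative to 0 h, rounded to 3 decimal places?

HIF6/ACTB (0 h) = 209.0 / 172.0 = 1.2151
HIF6/ACTB (4 h) = 1796 / 333.6 = 5.3837
Fold change = 5.3837 / 1.2151 = 4.4306
log2(4.4306) = 2.1475

2.148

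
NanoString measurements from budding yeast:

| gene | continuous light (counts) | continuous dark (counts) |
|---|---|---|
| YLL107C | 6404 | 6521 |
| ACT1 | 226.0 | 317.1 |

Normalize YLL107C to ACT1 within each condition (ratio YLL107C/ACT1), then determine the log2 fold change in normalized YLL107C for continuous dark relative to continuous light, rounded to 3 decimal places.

YLL107C/ACT1 (continuous light) = 6404 / 226.0 = 28.336
YLL107C/ACT1 (continuous dark) = 6521 / 317.1 = 20.564
Fold change = 20.564 / 28.336 = 0.7257
log2(0.7257) = -0.4625

-0.462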